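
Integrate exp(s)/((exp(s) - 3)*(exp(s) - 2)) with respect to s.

Let u = e^s, du = e^s ds.
The integral becomes ∫ du/((u-2)(u-3)); decompose into partial fractions.

log(exp(s) - 3) - log(exp(s) - 2) + C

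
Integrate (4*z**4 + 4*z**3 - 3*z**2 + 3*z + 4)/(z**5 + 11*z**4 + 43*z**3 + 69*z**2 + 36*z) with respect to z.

Factor the denominator: z*(z + 1)*(z + 3)**2*(z + 4).
Partial-fraction decomposition: 178/(3*(z + 4)) - 1001/(18*(z + 3)) + 92/(3*(z + 3)**2) + 1/(6*(z + 1)) + 1/(9*z).
Integrate each term; A/(z−a) gives A·log|z−a|; A/(z−a)² gives −A/(z−a).

log(z)/9 + log(z + 1)/6 - 1001*log(z + 3)/18 + 178*log(z + 4)/3 - 92/(3*z + 9) + C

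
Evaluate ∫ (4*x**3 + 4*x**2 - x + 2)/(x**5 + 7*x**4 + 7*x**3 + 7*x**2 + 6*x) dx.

log(x)/3 - 3*log(x + 1)/10 - 356*log(x + 6)/555 + 45*log(x**2 + 1)/148 - 11*atan(x)/74 + C

Factor the denominator: x*(x + 1)*(x + 6)*(x**2 + 1).
Partial-fraction decomposition: (45*x - 11)/(74*(x**2 + 1)) - 356/(555*(x + 6)) - 3/(10*(x + 1)) + 1/(3*x).
Integrate each term; A/(x−a) gives A·log|x−a|; the (Bx+D)/(x²+p²) term gives a log and an atan.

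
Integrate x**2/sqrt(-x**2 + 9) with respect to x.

Substitute x = 3·sin(θ), so dx = 3·cos(θ) dθ and the radical becomes sqrt(-x**2 + 9) = 3·cos(θ) by the Pythagorean identity.
Integrate the resulting trig expression in θ, then back-substitute θ = asin(x/3), sin(θ) = x/3, cos(θ) = sqrt(-x**2 + 9)/3 (absorbing any constant into C).

-x*sqrt(-x**2 + 9)/2 + 9*asin(x/3)/2 + C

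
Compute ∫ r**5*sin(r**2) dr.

Let u = r², du = 2r dr; rewrite as (1/2)∫ u^2·sin(1u) du.
Now integrate by parts 2 times.

-r**4*cos(r**2)/2 + r**2*sin(r**2) + cos(r**2) + C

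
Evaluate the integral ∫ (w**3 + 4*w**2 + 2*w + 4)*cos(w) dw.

Use integration by parts with u = w**3 + 4*w**2 + 2*w + 4, dv = cos(w) dw, so v = sin(w).
Apply parts 3 times (tabular method): alternate signs, differentiate u down to 0, integrate dv up.

w**3*sin(w) + 4*w**2*sin(w) + 3*w**2*cos(w) - 4*w*sin(w) + 8*w*cos(w) - 4*sin(w) - 4*cos(w) + C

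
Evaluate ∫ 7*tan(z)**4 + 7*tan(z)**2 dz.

Let u = tan(z), so du = (tan(z)**2 + 1) dz.
Rewriting, the integral becomes 7·∫ u^2 du = 7·u^3/3.
Substituting back, u = tan(z).

7*tan(z)**3/3 + C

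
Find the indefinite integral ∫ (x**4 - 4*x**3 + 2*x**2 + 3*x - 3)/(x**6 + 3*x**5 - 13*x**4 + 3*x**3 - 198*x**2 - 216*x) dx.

log(x)/72 + 41*log(x - 4)/5000 + log(x + 1)/250 - 737*log(x + 6)/4500 + 1549*log(x**2 + 9)/22500 - 43*atan(x/3)/11250 + C

Factor the denominator: x*(x - 4)*(x + 1)*(x + 6)*(x**2 + 9).
Partial-fraction decomposition: (1549*x - 129)/(11250*(x**2 + 9)) - 737/(4500*(x + 6)) + 1/(250*(x + 1)) + 41/(5000*(x - 4)) + 1/(72*x).
Integrate each term; A/(x−a) gives A·log|x−a|; the (Bx+D)/(x²+p²) term gives a log and an atan.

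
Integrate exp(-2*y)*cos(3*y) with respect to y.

3*exp(-2*y)*sin(3*y)/13 - 2*exp(-2*y)*cos(3*y)/13 + C

Let I denote the integral. Integrate by parts with u = cos(3*y), dv = exp(-2*y) dy, so v = -exp(-2*y)/2: I = -exp(-2*y)*cos(3*y)/2 − (3/2)·∫ exp(-2*y)*sin(3*y) dy.
Apply parts again with u = sin(3*y), dv = exp(-2*y) dy: ∫ exp(-2*y)*sin(3*y) dy = -exp(-2*y)*sin(3*y)/2 + (3/2)·I. Substituting back brings back I: I = 3*exp(-2*y)*sin(3*y)/4 - exp(-2*y)*cos(3*y)/2 − (9/4)·I.
Solving for I: (1 + 9/4)·I equals the remaining terms, so I = (4/13)·(3*exp(-2*y)*sin(3*y)/4 - exp(-2*y)*cos(3*y)/2).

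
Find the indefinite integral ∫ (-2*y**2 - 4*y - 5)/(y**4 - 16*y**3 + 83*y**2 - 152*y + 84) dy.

-131*log(y - 7)/30 + 101*log(y - 6)/20 - 21*log(y - 2)/20 + 11*log(y - 1)/30 + C

Factor the denominator: (y - 7)*(y - 6)*(y - 2)*(y - 1).
Partial-fraction decomposition: 11/(30*(y - 1)) - 21/(20*(y - 2)) + 101/(20*(y - 6)) - 131/(30*(y - 7)).
Integrate each term: A/(y−a) contributes A·log|y−a|.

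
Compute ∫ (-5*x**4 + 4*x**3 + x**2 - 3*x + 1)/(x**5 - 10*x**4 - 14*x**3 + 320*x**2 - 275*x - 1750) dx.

-2651*log(x - 7)/108 + 100281*log(x - 5)/4900 + 101*log(x + 2)/1323 - 224*log(x + 5)/225 - 1307/(70*x - 350) + C

Factor the denominator: (x - 7)*(x - 5)**2*(x + 2)*(x + 5).
Partial-fraction decomposition: -224/(225*(x + 5)) + 101/(1323*(x + 2)) + 100281/(4900*(x - 5)) + 1307/(70*(x - 5)**2) - 2651/(108*(x - 7)).
Integrate each term; A/(x−a) gives A·log|x−a|; A/(x−a)² gives −A/(x−a).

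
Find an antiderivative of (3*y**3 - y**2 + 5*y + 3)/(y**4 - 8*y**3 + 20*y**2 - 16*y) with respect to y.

-3*log(y)/16 + 199*log(y - 4)/16 - 37*log(y - 2)/4 + 33/(4*y - 8) + C

Factor the denominator: y*(y - 4)*(y - 2)**2.
Partial-fraction decomposition: -37/(4*(y - 2)) - 33/(4*(y - 2)**2) + 199/(16*(y - 4)) - 3/(16*y).
Integrate each term; A/(y−a) gives A·log|y−a|; A/(y−a)² gives −A/(y−a).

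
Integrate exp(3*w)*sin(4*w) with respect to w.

3*exp(3*w)*sin(4*w)/25 - 4*exp(3*w)*cos(4*w)/25 + C

Let I denote the integral. Integrate by parts with u = sin(4*w), dv = exp(3*w) dw, so v = exp(3*w)/3: I = exp(3*w)*sin(4*w)/3 − (4/3)·∫ exp(3*w)*cos(4*w) dw.
Apply parts again with u = cos(4*w), dv = exp(3*w) dw: ∫ exp(3*w)*cos(4*w) dw = exp(3*w)*cos(4*w)/3 + (4/3)·I. Substituting back brings back I: I = exp(3*w)*sin(4*w)/3 - 4*exp(3*w)*cos(4*w)/9 − (16/9)·I.
Solving for I: (1 + 16/9)·I equals the remaining terms, so I = (9/25)·(exp(3*w)*sin(4*w)/3 - 4*exp(3*w)*cos(4*w)/9).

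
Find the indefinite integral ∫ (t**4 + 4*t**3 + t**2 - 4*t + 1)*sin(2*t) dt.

Use integration by parts with u = t**4 + 4*t**3 + t**2 - 4*t + 1, dv = sin(2*t) dt, so v = -cos(2*t)/2.
Apply parts 4 times (tabular method): alternate signs, differentiate u down to 0, integrate dv up.

-t**4*cos(2*t)/2 + t**3*sin(2*t) - 2*t**3*cos(2*t) + 3*t**2*sin(2*t) + t**2*cos(2*t) - t*sin(2*t) + 5*t*cos(2*t) - 5*sin(2*t)/2 - cos(2*t) + C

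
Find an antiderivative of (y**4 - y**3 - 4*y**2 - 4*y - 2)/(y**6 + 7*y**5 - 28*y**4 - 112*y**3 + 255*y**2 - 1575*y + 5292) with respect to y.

2*log(y - 4)/55 - log(y - 3)/450 - 12843*log(y + 7)/231275 + 1619*log(y**2 + 9)/151380 + 871*atan(y/3)/37845 - 117/(290*y + 2030) + C

Factor the denominator: (y - 4)*(y - 3)*(y + 7)**2*(y**2 + 9).
Partial-fraction decomposition: (1619*y + 5226)/(75690*(y**2 + 9)) - 12843/(231275*(y + 7)) + 117/(290*(y + 7)**2) - 1/(450*(y - 3)) + 2/(55*(y - 4)).
Integrate each term; A/(y−a) gives A·log|y−a|; the (By+D)/(y²+p²) term gives a log and an atan.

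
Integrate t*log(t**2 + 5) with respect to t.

Let u = t**2 + 5, so du = (2*t) dt.
The integral becomes (1/2)·∫ log(u) du; integrate by parts with u′=log(u), dv′=du.

t**2*log(t**2 + 5)/2 - t**2/2 + 5*log(t**2 + 5)/2 + C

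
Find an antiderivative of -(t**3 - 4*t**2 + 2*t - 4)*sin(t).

Use integration by parts with u = t**3 - 4*t**2 + 2*t - 4, dv = -sin(t) dt, so v = cos(t).
Apply parts 3 times (tabular method): alternate signs, differentiate u down to 0, integrate dv up.

t**3*cos(t) - 3*t**2*sin(t) - 4*t**2*cos(t) + 8*t*sin(t) - 4*t*cos(t) + 4*sin(t) + 4*cos(t) + C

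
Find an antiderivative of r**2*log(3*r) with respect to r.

Use integration by parts with u = log(3*r), dv = r**2 dr.
Then du = 1/r dr and v = r**3/3.

r**3*(log(r) + log(3))/3 - r**3/9 + C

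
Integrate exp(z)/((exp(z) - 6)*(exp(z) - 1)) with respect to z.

Let u = e^z, du = e^z dz.
The integral becomes ∫ du/((u-6)(u-1)); decompose into partial fractions.

log(exp(z) - 6)/5 - log(exp(z) - 1)/5 + C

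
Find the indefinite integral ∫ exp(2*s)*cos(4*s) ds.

Let I denote the integral. Integrate by parts with u = cos(4*s), dv = exp(2*s) ds, so v = exp(2*s)/2: I = exp(2*s)*cos(4*s)/2 + 2·∫ exp(2*s)*sin(4*s) ds.
Apply parts again with u = sin(4*s), dv = exp(2*s) ds: ∫ exp(2*s)*sin(4*s) ds = exp(2*s)*sin(4*s)/2 − 2·I. Substituting back brings back I: I = exp(2*s)*sin(4*s) + exp(2*s)*cos(4*s)/2 − 4·I.
Solving for I: (1 + 4)·I equals the remaining terms, so I = (1/5)·(exp(2*s)*sin(4*s) + exp(2*s)*cos(4*s)/2).

exp(2*s)*sin(4*s)/5 + exp(2*s)*cos(4*s)/10 + C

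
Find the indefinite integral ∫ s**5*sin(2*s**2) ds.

Let u = s², du = 2s ds; rewrite as (1/2)∫ u^2·sin(2u) du.
Now integrate by parts 2 times.

-s**4*cos(2*s**2)/4 + s**2*sin(2*s**2)/4 + cos(2*s**2)/8 + C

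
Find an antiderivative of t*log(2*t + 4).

Use integration by parts with u = log(2*t + 4), dv = t dt.
Then du = 2/(2*t + 4) dt and v = t**2/2.

t**2*log(2*t + 4)/2 - t**2/4 + t - 2*log(t + 2) + C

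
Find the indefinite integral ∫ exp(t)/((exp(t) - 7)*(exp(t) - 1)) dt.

Let u = e^t, du = e^t dt.
The integral becomes ∫ du/((u-1)(u-7)); decompose into partial fractions.

log(exp(t) - 7)/6 - log(exp(t) - 1)/6 + C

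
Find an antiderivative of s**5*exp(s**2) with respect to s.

Let u = s², du = 2s ds; rewrite as (1/2)∫ u^2·exp(1u) du.
Now integrate by parts 2 times.

(s**4 - 2*s**2 + 2)*exp(s**2)/2 + C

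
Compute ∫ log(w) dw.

w*log(w) - w + C

Use integration by parts with u = log(w), dv = dw.
Then du = 1/w dw and v = w.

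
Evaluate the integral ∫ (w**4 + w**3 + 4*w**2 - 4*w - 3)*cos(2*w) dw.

w**4*sin(2*w)/2 + w**3*sin(2*w)/2 + w**3*cos(2*w) + w**2*sin(2*w)/2 + 3*w**2*cos(2*w)/4 - 11*w*sin(2*w)/4 + w*cos(2*w)/2 - 7*sin(2*w)/4 - 11*cos(2*w)/8 + C

Use integration by parts with u = w**4 + w**3 + 4*w**2 - 4*w - 3, dv = cos(2*w) dw, so v = sin(2*w)/2.
Apply parts 4 times (tabular method): alternate signs, differentiate u down to 0, integrate dv up.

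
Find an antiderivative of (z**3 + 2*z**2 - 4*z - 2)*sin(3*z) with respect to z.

Use integration by parts with u = z**3 + 2*z**2 - 4*z - 2, dv = sin(3*z) dz, so v = -cos(3*z)/3.
Apply parts 3 times (tabular method): alternate signs, differentiate u down to 0, integrate dv up.

-z**3*cos(3*z)/3 + z**2*sin(3*z)/3 - 2*z**2*cos(3*z)/3 + 4*z*sin(3*z)/9 + 14*z*cos(3*z)/9 - 14*sin(3*z)/27 + 22*cos(3*z)/27 + C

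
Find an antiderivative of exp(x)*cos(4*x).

4*exp(x)*sin(4*x)/17 + exp(x)*cos(4*x)/17 + C

Let I denote the integral. Integrate by parts with u = cos(4*x), dv = exp(x) dx, so v = exp(x): I = exp(x)*cos(4*x) + 4·∫ exp(x)*sin(4*x) dx.
Apply parts again with u = sin(4*x), dv = exp(x) dx: ∫ exp(x)*sin(4*x) dx = exp(x)*sin(4*x) − 4·I. Substituting back brings back I: I = 4*exp(x)*sin(4*x) + exp(x)*cos(4*x) − 16·I.
Solving for I: (1 + 16)·I equals the remaining terms, so I = (1/17)·(4*exp(x)*sin(4*x) + exp(x)*cos(4*x)).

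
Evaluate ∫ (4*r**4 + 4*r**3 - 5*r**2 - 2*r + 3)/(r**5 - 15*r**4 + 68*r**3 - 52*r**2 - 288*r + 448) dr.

2144*log(r - 7)/81 - 2327*log(r - 4)/108 - 15*log(r - 2)/16 + 19*log(r + 2)/1296 + 1195/(36*r - 144) + C

Factor the denominator: (r - 7)*(r - 4)**2*(r - 2)*(r + 2).
Partial-fraction decomposition: 19/(1296*(r + 2)) - 15/(16*(r - 2)) - 2327/(108*(r - 4)) - 1195/(36*(r - 4)**2) + 2144/(81*(r - 7)).
Integrate each term; A/(r−a) gives A·log|r−a|; A/(r−a)² gives −A/(r−a).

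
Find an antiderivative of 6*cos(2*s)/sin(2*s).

Let u = sin(2*s), so du = (2*cos(2*s)) ds.
Rewriting, the integral becomes 3·∫ 1/u du = 3·log(u).
Substituting back, u = sin(2*s).

3*log(sin(2*s)) + C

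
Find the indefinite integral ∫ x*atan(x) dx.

x**2*atan(x)/2 - x/2 + atan(x)/2 + C

Use integration by parts with u = arctan(x), dv = x dx.
Then du = 1/(x**2 + 1) dx.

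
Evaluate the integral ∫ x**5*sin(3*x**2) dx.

-x**4*cos(3*x**2)/6 + x**2*sin(3*x**2)/9 + cos(3*x**2)/27 + C

Let u = x², du = 2x dx; rewrite as (1/2)∫ u^2·sin(3u) du.
Now integrate by parts 2 times.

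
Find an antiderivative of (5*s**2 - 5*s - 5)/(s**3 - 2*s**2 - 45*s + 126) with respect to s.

145*log(s - 6)/39 - 5*log(s - 3)/6 + 55*log(s + 7)/26 + C

Factor the denominator: (s - 6)*(s - 3)*(s + 7).
Partial-fraction decomposition: 55/(26*(s + 7)) - 5/(6*(s - 3)) + 145/(39*(s - 6)).
Integrate each term: A/(s−a) contributes A·log|s−a|.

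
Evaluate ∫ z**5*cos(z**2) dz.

Let u = z², du = 2z dz; rewrite as (1/2)∫ u^2·cos(1u) du.
Now integrate by parts 2 times.

z**4*sin(z**2)/2 + z**2*cos(z**2) - sin(z**2) + C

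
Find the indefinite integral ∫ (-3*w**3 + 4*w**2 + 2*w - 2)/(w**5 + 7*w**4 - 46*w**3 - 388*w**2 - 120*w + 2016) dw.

-821*log(w - 7)/9295 + log(w - 2)/320 + 41*log(w + 4)/44 - 9157*log(w + 6)/10816 + 389/(104*w + 624) + C

Factor the denominator: (w - 7)*(w - 2)*(w + 4)*(w + 6)**2.
Partial-fraction decomposition: -9157/(10816*(w + 6)) - 389/(104*(w + 6)**2) + 41/(44*(w + 4)) + 1/(320*(w - 2)) - 821/(9295*(w - 7)).
Integrate each term; A/(w−a) gives A·log|w−a|; A/(w−a)² gives −A/(w−a).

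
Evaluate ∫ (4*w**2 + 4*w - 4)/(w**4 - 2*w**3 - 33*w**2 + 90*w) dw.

-2*log(w)/45 + 58*log(w - 5)/55 - 22*log(w - 3)/27 - 58*log(w + 6)/297 + C

Factor the denominator: w*(w - 5)*(w - 3)*(w + 6).
Partial-fraction decomposition: -58/(297*(w + 6)) - 22/(27*(w - 3)) + 58/(55*(w - 5)) - 2/(45*w).
Integrate each term: A/(w−a) contributes A·log|w−a|.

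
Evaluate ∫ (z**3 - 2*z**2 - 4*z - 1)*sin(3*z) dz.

Use integration by parts with u = z**3 - 2*z**2 - 4*z - 1, dv = sin(3*z) dz, so v = -cos(3*z)/3.
Apply parts 3 times (tabular method): alternate signs, differentiate u down to 0, integrate dv up.

-z**3*cos(3*z)/3 + z**2*sin(3*z)/3 + 2*z**2*cos(3*z)/3 - 4*z*sin(3*z)/9 + 14*z*cos(3*z)/9 - 14*sin(3*z)/27 + 5*cos(3*z)/27 + C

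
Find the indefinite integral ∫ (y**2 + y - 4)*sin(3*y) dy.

-y**2*cos(3*y)/3 + 2*y*sin(3*y)/9 - y*cos(3*y)/3 + sin(3*y)/9 + 38*cos(3*y)/27 + C

Use integration by parts with u = y**2 + y - 4, dv = sin(3*y) dy, so v = -cos(3*y)/3.
Apply parts 2 times (tabular method): alternate signs, differentiate u down to 0, integrate dv up.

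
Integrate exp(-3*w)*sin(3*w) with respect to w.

-exp(-3*w)*sin(3*w)/6 - exp(-3*w)*cos(3*w)/6 + C

Let I denote the integral. Integrate by parts with u = sin(3*w), dv = exp(-3*w) dw, so v = -exp(-3*w)/3: I = -exp(-3*w)*sin(3*w)/3 + ∫ exp(-3*w)*cos(3*w) dw.
Apply parts again with u = cos(3*w), dv = exp(-3*w) dw: ∫ exp(-3*w)*cos(3*w) dw = -exp(-3*w)*cos(3*w)/3 − I. Substituting back brings back I: I = -exp(-3*w)*sin(3*w)/3 - exp(-3*w)*cos(3*w)/3 − I.
Solving for I: (1 + 1)·I equals the remaining terms, so I = (1/2)·(-exp(-3*w)*sin(3*w)/3 - exp(-3*w)*cos(3*w)/3).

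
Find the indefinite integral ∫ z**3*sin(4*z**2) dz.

Let u = z², du = 2z dz; rewrite as (1/2)∫ u^1·sin(4u) du.
Now integrate by parts 1 time.

-z**2*cos(4*z**2)/8 + sin(4*z**2)/32 + C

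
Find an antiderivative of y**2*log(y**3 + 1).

y**3*log(y**3 + 1)/3 - y**3/3 + log(y**3 + 1)/3 + C

Let u = y**3 + 1, so du = (3*y**2) dy.
The integral becomes (1/3)·∫ log(u) du; integrate by parts with u′=log(u), dv′=du.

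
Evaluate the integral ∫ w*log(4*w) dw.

Use integration by parts with u = log(4*w), dv = w dw.
Then du = 1/w dw and v = w**2/2.

w**2*(log(w) + 2*log(2))/2 - w**2/4 + C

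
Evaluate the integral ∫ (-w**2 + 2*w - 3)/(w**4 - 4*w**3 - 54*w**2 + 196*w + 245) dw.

-19*log(w - 7)/112 + log(w - 5)/8 - log(w + 1)/48 + 11*log(w + 7)/168 + C

Factor the denominator: (w - 7)*(w - 5)*(w + 1)*(w + 7).
Partial-fraction decomposition: 11/(168*(w + 7)) - 1/(48*(w + 1)) + 1/(8*(w - 5)) - 19/(112*(w - 7)).
Integrate each term: A/(w−a) contributes A·log|w−a|.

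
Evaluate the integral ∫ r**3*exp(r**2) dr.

(r**2 - 1)*exp(r**2)/2 + C

Let u = r², du = 2r dr; rewrite as (1/2)∫ u^1·exp(1u) du.
Now integrate by parts 1 time.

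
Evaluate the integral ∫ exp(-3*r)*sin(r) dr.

-3*exp(-3*r)*sin(r)/10 - exp(-3*r)*cos(r)/10 + C

Let I denote the integral. Integrate by parts with u = sin(r), dv = exp(-3*r) dr, so v = -exp(-3*r)/3: I = -exp(-3*r)*sin(r)/3 + (1/3)·∫ exp(-3*r)*cos(r) dr.
Apply parts again with u = cos(r), dv = exp(-3*r) dr: ∫ exp(-3*r)*cos(r) dr = -exp(-3*r)*cos(r)/3 − (1/3)·I. Substituting back brings back I: I = -exp(-3*r)*sin(r)/3 - exp(-3*r)*cos(r)/9 − (1/9)·I.
Solving for I: (1 + 1/9)·I equals the remaining terms, so I = (9/10)·(-exp(-3*r)*sin(r)/3 - exp(-3*r)*cos(r)/9).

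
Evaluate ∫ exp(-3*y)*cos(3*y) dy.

Let I denote the integral. Integrate by parts with u = cos(3*y), dv = exp(-3*y) dy, so v = -exp(-3*y)/3: I = -exp(-3*y)*cos(3*y)/3 − ∫ exp(-3*y)*sin(3*y) dy.
Apply parts again with u = sin(3*y), dv = exp(-3*y) dy: ∫ exp(-3*y)*sin(3*y) dy = -exp(-3*y)*sin(3*y)/3 + I. Substituting back brings back I: I = exp(-3*y)*sin(3*y)/3 - exp(-3*y)*cos(3*y)/3 − I.
Solving for I: (1 + 1)·I equals the remaining terms, so I = (1/2)·(exp(-3*y)*sin(3*y)/3 - exp(-3*y)*cos(3*y)/3).

exp(-3*y)*sin(3*y)/6 - exp(-3*y)*cos(3*y)/6 + C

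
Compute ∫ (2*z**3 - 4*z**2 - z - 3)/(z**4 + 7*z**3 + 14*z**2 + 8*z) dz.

-3*log(z)/8 + 8*log(z + 1)/3 - 33*log(z + 2)/4 + 191*log(z + 4)/24 + C

Factor the denominator: z*(z + 1)*(z + 2)*(z + 4).
Partial-fraction decomposition: 191/(24*(z + 4)) - 33/(4*(z + 2)) + 8/(3*(z + 1)) - 3/(8*z).
Integrate each term: A/(z−a) contributes A·log|z−a|.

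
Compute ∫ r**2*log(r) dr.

r**3*log(r)/3 - r**3/9 + C

Use integration by parts with u = log(r), dv = r**2 dr.
Then du = 1/r dr and v = r**3/3.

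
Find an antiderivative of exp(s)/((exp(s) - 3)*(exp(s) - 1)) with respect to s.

log(exp(s) - 3)/2 - log(exp(s) - 1)/2 + C

Let u = e^s, du = e^s ds.
The integral becomes ∫ du/((u-1)(u-3)); decompose into partial fractions.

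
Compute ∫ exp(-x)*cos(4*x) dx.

4*exp(-x)*sin(4*x)/17 - exp(-x)*cos(4*x)/17 + C

Let I denote the integral. Integrate by parts with u = cos(4*x), dv = exp(-x) dx, so v = -exp(-x): I = -exp(-x)*cos(4*x) − 4·∫ exp(-x)*sin(4*x) dx.
Apply parts again with u = sin(4*x), dv = exp(-x) dx: ∫ exp(-x)*sin(4*x) dx = -exp(-x)*sin(4*x) + 4·I. Substituting back brings back I: I = 4*exp(-x)*sin(4*x) - exp(-x)*cos(4*x) − 16·I.
Solving for I: (1 + 16)·I equals the remaining terms, so I = (1/17)·(4*exp(-x)*sin(4*x) - exp(-x)*cos(4*x)).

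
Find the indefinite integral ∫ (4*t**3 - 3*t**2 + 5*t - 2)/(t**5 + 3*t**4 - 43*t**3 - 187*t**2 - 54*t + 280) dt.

Factor the denominator: (t - 7)*(t - 1)*(t + 2)*(t + 4)*(t + 5).
Partial-fraction decomposition: -301/(108*(t + 5)) + 163/(55*(t + 4)) - 28/(81*(t + 2)) - 1/(135*(t - 1)) + 629/(3564*(t - 7)).
Integrate each term: A/(t−a) contributes A·log|t−a|.

629*log(t - 7)/3564 - log(t - 1)/135 - 28*log(t + 2)/81 + 163*log(t + 4)/55 - 301*log(t + 5)/108 + C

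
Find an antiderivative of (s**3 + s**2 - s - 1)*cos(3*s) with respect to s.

s**3*sin(3*s)/3 + s**2*sin(3*s)/3 + s**2*cos(3*s)/3 - 5*s*sin(3*s)/9 + 2*s*cos(3*s)/9 - 11*sin(3*s)/27 - 5*cos(3*s)/27 + C

Use integration by parts with u = s**3 + s**2 - s - 1, dv = cos(3*s) ds, so v = sin(3*s)/3.
Apply parts 3 times (tabular method): alternate signs, differentiate u down to 0, integrate dv up.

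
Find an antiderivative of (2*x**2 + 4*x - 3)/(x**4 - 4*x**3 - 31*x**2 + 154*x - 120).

67*log(x - 5)/44 - 3*log(x - 4)/2 + log(x - 1)/28 - 9*log(x + 6)/154 + C

Factor the denominator: (x - 5)*(x - 4)*(x - 1)*(x + 6).
Partial-fraction decomposition: -9/(154*(x + 6)) + 1/(28*(x - 1)) - 3/(2*(x - 4)) + 67/(44*(x - 5)).
Integrate each term: A/(x−a) contributes A·log|x−a|.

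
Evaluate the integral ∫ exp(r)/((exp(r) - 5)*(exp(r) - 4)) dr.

log(exp(r) - 5) - log(exp(r) - 4) + C

Let u = e^r, du = e^r dr.
The integral becomes ∫ du/((u-4)(u-5)); decompose into partial fractions.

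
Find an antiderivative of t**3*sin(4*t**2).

-t**2*cos(4*t**2)/8 + sin(4*t**2)/32 + C

Let u = t², du = 2t dt; rewrite as (1/2)∫ u^1·sin(4u) du.
Now integrate by parts 1 time.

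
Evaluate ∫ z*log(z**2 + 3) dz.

Let u = z**2 + 3, so du = (2*z) dz.
The integral becomes (1/2)·∫ log(u) du; integrate by parts with u′=log(u), dv′=du.

z**2*log(z**2 + 3)/2 - z**2/2 + 3*log(z**2 + 3)/2 + C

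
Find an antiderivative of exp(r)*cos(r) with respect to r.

exp(r)*sin(r)/2 + exp(r)*cos(r)/2 + C

Let I denote the integral. Integrate by parts with u = cos(r), dv = exp(r) dr, so v = exp(r): I = exp(r)*cos(r) + ∫ exp(r)*sin(r) dr.
Apply parts again with u = sin(r), dv = exp(r) dr: ∫ exp(r)*sin(r) dr = exp(r)*sin(r) − I. Substituting back brings back I: I = exp(r)*sin(r) + exp(r)*cos(r) − I.
Solving for I: (1 + 1)·I equals the remaining terms, so I = (1/2)·(exp(r)*sin(r) + exp(r)*cos(r)).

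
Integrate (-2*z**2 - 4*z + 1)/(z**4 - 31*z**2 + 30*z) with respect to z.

log(z)/30 - 69*log(z - 5)/220 + 5*log(z - 1)/28 + 47*log(z + 6)/462 + C

Factor the denominator: z*(z - 5)*(z - 1)*(z + 6).
Partial-fraction decomposition: 47/(462*(z + 6)) + 5/(28*(z - 1)) - 69/(220*(z - 5)) + 1/(30*z).
Integrate each term: A/(z−a) contributes A·log|z−a|.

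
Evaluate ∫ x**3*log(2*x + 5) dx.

Use integration by parts with u = log(2*x + 5), dv = x**3 dx.
Then du = 2/(2*x + 5) dx and v = x**4/4.

x**4*log(2*x + 5)/4 - x**4/16 + 5*x**3/24 - 25*x**2/32 + 125*x/32 - 625*log(2*x + 5)/64 + C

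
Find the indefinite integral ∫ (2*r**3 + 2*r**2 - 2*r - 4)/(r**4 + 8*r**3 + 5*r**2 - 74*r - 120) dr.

Factor the denominator: (r - 3)*(r + 2)*(r + 4)*(r + 5).
Partial-fraction decomposition: 97/(12*(r + 5)) - 46/(7*(r + 4)) + 4/(15*(r + 2)) + 31/(140*(r - 3)).
Integrate each term: A/(r−a) contributes A·log|r−a|.

31*log(r - 3)/140 + 4*log(r + 2)/15 - 46*log(r + 4)/7 + 97*log(r + 5)/12 + C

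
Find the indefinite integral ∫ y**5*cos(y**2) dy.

y**4*sin(y**2)/2 + y**2*cos(y**2) - sin(y**2) + C

Let u = y², du = 2y dy; rewrite as (1/2)∫ u^2·cos(1u) du.
Now integrate by parts 2 times.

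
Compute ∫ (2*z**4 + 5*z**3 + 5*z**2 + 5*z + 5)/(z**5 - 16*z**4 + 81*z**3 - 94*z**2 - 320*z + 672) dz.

Factor the denominator: (z - 7)*(z - 4)**2*(z - 3)*(z + 2).
Partial-fraction decomposition: 7/(1620*(z + 2)) - 181/(10*(z - 3)) - 97/(108*(z - 4)) - 937/(18*(z - 4)**2) + 3401/(162*(z - 7)).
Integrate each term; A/(z−a) gives A·log|z−a|; A/(z−a)² gives −A/(z−a).

3401*log(z - 7)/162 - 97*log(z - 4)/108 - 181*log(z - 3)/10 + 7*log(z + 2)/1620 + 937/(18*z - 72) + C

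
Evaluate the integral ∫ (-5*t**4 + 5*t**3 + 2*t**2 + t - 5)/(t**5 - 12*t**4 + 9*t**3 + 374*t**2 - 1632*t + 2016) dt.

Factor the denominator: (t - 7)*(t - 4)**2*(t - 3)*(t + 6).
Partial-fraction decomposition: -7499/(11700*(t + 6)) + 127/(18*(t - 3)) + 9323/(900*(t - 4)) + 929/(30*(t - 4)**2) - 5095/(234*(t - 7)).
Integrate each term; A/(t−a) gives A·log|t−a|; A/(t−a)² gives −A/(t−a).

-5095*log(t - 7)/234 + 9323*log(t - 4)/900 + 127*log(t - 3)/18 - 7499*log(t + 6)/11700 - 929/(30*t - 120) + C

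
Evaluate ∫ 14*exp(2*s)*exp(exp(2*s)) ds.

7*exp(exp(2*s)) + C

Let u = exp(2*s), so du = (2*exp(2*s)) ds.
Rewriting, the integral becomes 7·∫ e^u du = 7·e^u.
Substituting back, u = exp(2*s).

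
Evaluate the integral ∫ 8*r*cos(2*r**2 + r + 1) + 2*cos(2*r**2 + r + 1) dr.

Let u = 2*r**2 + r + 1, so du = (4*r + 1) dr.
Rewriting, the integral becomes 2·∫ cos(u) du = 2·sin(u).
Substituting back, u = 2*r**2 + r + 1.

2*sin(2*r**2 + r + 1) + C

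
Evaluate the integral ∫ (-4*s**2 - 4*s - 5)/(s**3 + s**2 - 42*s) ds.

5*log(s)/42 - 173*log(s - 6)/78 - 173*log(s + 7)/91 + C

Factor the denominator: s*(s - 6)*(s + 7).
Partial-fraction decomposition: -173/(91*(s + 7)) - 173/(78*(s - 6)) + 5/(42*s).
Integrate each term: A/(s−a) contributes A·log|s−a|.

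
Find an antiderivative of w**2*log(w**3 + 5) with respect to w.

w**3*log(w**3 + 5)/3 - w**3/3 + 5*log(w**3 + 5)/3 + C

Let u = w**3 + 5, so du = (3*w**2) dw.
The integral becomes (1/3)·∫ log(u) du; integrate by parts with u′=log(u), dv′=du.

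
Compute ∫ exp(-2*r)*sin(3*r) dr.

-2*exp(-2*r)*sin(3*r)/13 - 3*exp(-2*r)*cos(3*r)/13 + C

Let I denote the integral. Integrate by parts with u = sin(3*r), dv = exp(-2*r) dr, so v = -exp(-2*r)/2: I = -exp(-2*r)*sin(3*r)/2 + (3/2)·∫ exp(-2*r)*cos(3*r) dr.
Apply parts again with u = cos(3*r), dv = exp(-2*r) dr: ∫ exp(-2*r)*cos(3*r) dr = -exp(-2*r)*cos(3*r)/2 − (3/2)·I. Substituting back brings back I: I = -exp(-2*r)*sin(3*r)/2 - 3*exp(-2*r)*cos(3*r)/4 − (9/4)·I.
Solving for I: (1 + 9/4)·I equals the remaining terms, so I = (4/13)·(-exp(-2*r)*sin(3*r)/2 - 3*exp(-2*r)*cos(3*r)/4).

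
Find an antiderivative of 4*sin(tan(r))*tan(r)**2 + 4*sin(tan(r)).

-4*cos(tan(r)) + C

Let u = tan(r), so du = (tan(r)**2 + 1) dr.
Rewriting, the integral becomes 4·∫ sin(u) du = 4·-cos(u).
Substituting back, u = tan(r).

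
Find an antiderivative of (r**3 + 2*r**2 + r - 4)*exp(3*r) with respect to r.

(9*r**3 + 9*r**2 + 3*r - 37)*exp(3*r)/27 + C

Use integration by parts with u = r**3 + 2*r**2 + r - 4, dv = exp(3*r) dr, so v = exp(3*r)/3.
Apply parts 3 times (tabular method): alternate signs, differentiate u down to 0, integrate dv up.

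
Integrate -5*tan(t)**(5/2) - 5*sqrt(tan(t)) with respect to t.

Let u = tan(t), so du = (tan(t)**2 + 1) dt.
Rewriting, the integral becomes -5·∫ √u du = -5·(2/3)u^(3/2).
Substituting back, u = tan(t).

-10*tan(t)**(3/2)/3 + C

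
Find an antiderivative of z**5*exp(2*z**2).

Let u = z², du = 2z dz; rewrite as (1/2)∫ u^2·exp(2u) du.
Now integrate by parts 2 times.

(2*z**4 - 2*z**2 + 1)*exp(2*z**2)/8 + C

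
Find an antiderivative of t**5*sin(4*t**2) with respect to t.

Let u = t², du = 2t dt; rewrite as (1/2)∫ u^2·sin(4u) du.
Now integrate by parts 2 times.

-t**4*cos(4*t**2)/8 + t**2*sin(4*t**2)/16 + cos(4*t**2)/64 + C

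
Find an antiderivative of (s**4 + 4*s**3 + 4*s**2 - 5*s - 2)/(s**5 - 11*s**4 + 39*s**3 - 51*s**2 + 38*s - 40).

Factor the denominator: (s - 5)*(s - 4)*(s - 2)*(s**2 + 1).
Partial-fraction decomposition: (223*s - 94)/(1105*(s**2 + 1)) + 26/(15*(s - 2)) - 277/(17*(s - 4)) + 599/(39*(s - 5)).
Integrate each term; A/(s−a) gives A·log|s−a|; the (Bs+D)/(s²+p²) term gives a log and an atan.

599*log(s - 5)/39 - 277*log(s - 4)/17 + 26*log(s - 2)/15 + 223*log(s**2 + 1)/2210 - 94*atan(s)/1105 + C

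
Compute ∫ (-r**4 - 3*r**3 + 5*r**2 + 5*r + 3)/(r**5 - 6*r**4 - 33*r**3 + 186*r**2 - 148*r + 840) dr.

Factor the denominator: (r - 7)*(r - 5)*(r + 6)*(r**2 + 4).
Partial-fraction decomposition: (525*r - 2102)/(12296*(r**2 + 4)) - 9/(104*(r + 6)) + 77/(58*(r - 5)) - 3147/(1378*(r - 7)).
Integrate each term; A/(r−a) gives A·log|r−a|; the (Br+D)/(r²+p²) term gives a log and an atan.

-3147*log(r - 7)/1378 + 77*log(r - 5)/58 - 9*log(r + 6)/104 + 525*log(r**2 + 4)/24592 - 1051*atan(r/2)/12296 + C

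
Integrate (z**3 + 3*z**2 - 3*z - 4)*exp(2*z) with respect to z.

Use integration by parts with u = z**3 + 3*z**2 - 3*z - 4, dv = exp(2*z) dz, so v = exp(2*z)/2.
Apply parts 3 times (tabular method): alternate signs, differentiate u down to 0, integrate dv up.

(4*z**3 + 6*z**2 - 18*z - 7)*exp(2*z)/8 + C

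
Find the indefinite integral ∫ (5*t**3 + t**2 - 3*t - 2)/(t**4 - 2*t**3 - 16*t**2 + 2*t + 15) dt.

211*log(t - 5)/64 - log(t - 1)/32 - log(t + 1)/8 + 119*log(t + 3)/64 + C

Factor the denominator: (t - 5)*(t - 1)*(t + 1)*(t + 3).
Partial-fraction decomposition: 119/(64*(t + 3)) - 1/(8*(t + 1)) - 1/(32*(t - 1)) + 211/(64*(t - 5)).
Integrate each term: A/(t−a) contributes A·log|t−a|.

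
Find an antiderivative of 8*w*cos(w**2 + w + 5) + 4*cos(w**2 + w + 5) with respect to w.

4*sin(w**2 + w + 5) + C

Let u = w**2 + w + 5, so du = (2*w + 1) dw.
Rewriting, the integral becomes 4·∫ cos(u) du = 4·sin(u).
Substituting back, u = w**2 + w + 5.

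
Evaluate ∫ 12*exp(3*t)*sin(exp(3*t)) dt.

Let u = exp(3*t), so du = (3*exp(3*t)) dt.
Rewriting, the integral becomes 4·∫ sin(u) du = 4·-cos(u).
Substituting back, u = exp(3*t).

-4*cos(exp(3*t)) + C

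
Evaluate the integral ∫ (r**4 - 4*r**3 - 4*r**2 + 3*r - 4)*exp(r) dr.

Use integration by parts with u = r**4 - 4*r**3 - 4*r**2 + 3*r - 4, dv = exp(r) dr, so v = exp(r).
Apply parts 4 times (tabular method): alternate signs, differentiate u down to 0, integrate dv up.

(r**4 - 8*r**3 + 20*r**2 - 37*r + 33)*exp(r) + C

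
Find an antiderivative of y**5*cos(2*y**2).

y**4*sin(2*y**2)/4 + y**2*cos(2*y**2)/4 - sin(2*y**2)/8 + C

Let u = y², du = 2y dy; rewrite as (1/2)∫ u^2·cos(2u) du.
Now integrate by parts 2 times.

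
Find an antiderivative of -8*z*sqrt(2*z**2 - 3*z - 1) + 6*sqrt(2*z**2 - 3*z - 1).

Let u = 2*z**2 - 3*z - 1, so du = (4*z - 3) dz.
Rewriting, the integral becomes -2·∫ √u du = -2·(2/3)u^(3/2).
Substituting back, u = 2*z**2 - 3*z - 1.

-4*(2*z**2 - 3*z - 1)**(3/2)/3 + C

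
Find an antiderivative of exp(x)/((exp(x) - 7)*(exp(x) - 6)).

log(exp(x) - 7) - log(exp(x) - 6) + C

Let u = e^x, du = e^x dx.
The integral becomes ∫ du/((u-6)(u-7)); decompose into partial fractions.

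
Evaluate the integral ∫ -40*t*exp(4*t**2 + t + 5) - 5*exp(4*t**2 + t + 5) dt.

-5*exp(4*t**2 + t + 5) + C

Let u = 4*t**2 + t + 5, so du = (8*t + 1) dt.
Rewriting, the integral becomes -5·∫ e^u du = -5·e^u.
Substituting back, u = 4*t**2 + t + 5.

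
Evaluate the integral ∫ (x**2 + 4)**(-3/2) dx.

x/(4*sqrt(x**2 + 4)) + C

Substitute x = 2·tan(θ), so dx = 2·sec(θ)^2 dθ and the radical becomes sqrt(x**2 + 4) = 2·sec(θ) by the Pythagorean identity.
Integrate the resulting trig expression in θ, then back-substitute tan(θ) = x/2, sec(θ) = sqrt(x**2 + 4)/2 (absorbing any constant into C).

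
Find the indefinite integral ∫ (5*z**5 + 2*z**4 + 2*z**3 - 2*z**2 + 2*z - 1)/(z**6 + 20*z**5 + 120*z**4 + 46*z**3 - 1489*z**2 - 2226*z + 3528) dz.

Factor the denominator: (z - 3)*(z - 1)*(z + 4)*(z + 6)*(z + 7)**2.
Partial-fraction decomposition: -1006673/(3600*(z + 7)) - 5002/(15*(z + 7)**2) + 36805/(126*(z + 6)) - 4777/(630*(z + 4)) - 1/(560*(z - 1)) + 709/(6300*(z - 3)).
Integrate each term; A/(z−a) gives A·log|z−a|; A/(z−a)² gives −A/(z−a).

709*log(z - 3)/6300 - log(z - 1)/560 - 4777*log(z + 4)/630 + 36805*log(z + 6)/126 - 1006673*log(z + 7)/3600 + 5002/(15*z + 105) + C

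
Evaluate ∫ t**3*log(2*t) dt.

Use integration by parts with u = log(2*t), dv = t**3 dt.
Then du = 1/t dt and v = t**4/4.

t**4*(log(t) + log(2))/4 - t**4/16 + C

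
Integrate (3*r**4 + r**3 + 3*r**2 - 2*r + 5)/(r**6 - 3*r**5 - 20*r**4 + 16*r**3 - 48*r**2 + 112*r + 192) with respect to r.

Factor the denominator: (r - 6)*(r - 2)*(r + 1)*(r + 4)*(r**2 + 4).
Partial-fraction decomposition: -(13*r - 28)/(160*(r**2 + 4)) - 17/(80*(r + 4)) + 4/(105*(r + 1)) - 23/(192*(r - 2)) + 841/(2240*(r - 6)).
Integrate each term; A/(r−a) gives A·log|r−a|; the (Br+D)/(r²+p²) term gives a log and an atan.

841*log(r - 6)/2240 - 23*log(r - 2)/192 + 4*log(r + 1)/105 - 17*log(r + 4)/80 - 13*log(r**2 + 4)/320 + 7*atan(r/2)/80 + C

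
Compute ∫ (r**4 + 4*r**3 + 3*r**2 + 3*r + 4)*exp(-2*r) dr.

Use integration by parts with u = r**4 + 4*r**3 + 3*r**2 + 3*r + 4, dv = exp(-2*r) dr, so v = -exp(-2*r)/2.
Apply parts 4 times (tabular method): alternate signs, differentiate u down to 0, integrate dv up.

(-2*r**4 - 12*r**3 - 24*r**2 - 30*r - 23)*exp(-2*r)/4 + C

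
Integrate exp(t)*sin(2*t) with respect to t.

Let I denote the integral. Integrate by parts with u = sin(2*t), dv = exp(t) dt, so v = exp(t): I = exp(t)*sin(2*t) − 2·∫ exp(t)*cos(2*t) dt.
Apply parts again with u = cos(2*t), dv = exp(t) dt: ∫ exp(t)*cos(2*t) dt = exp(t)*cos(2*t) + 2·I. Substituting back brings back I: I = exp(t)*sin(2*t) - 2*exp(t)*cos(2*t) − 4·I.
Solving for I: (1 + 4)·I equals the remaining terms, so I = (1/5)·(exp(t)*sin(2*t) - 2*exp(t)*cos(2*t)).

exp(t)*sin(2*t)/5 - 2*exp(t)*cos(2*t)/5 + C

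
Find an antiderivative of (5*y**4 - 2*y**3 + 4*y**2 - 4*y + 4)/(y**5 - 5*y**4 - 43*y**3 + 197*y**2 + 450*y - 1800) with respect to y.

3086*log(y - 6)/165 - 2959*log(y - 5)/180 + 379*log(y - 3)/336 - 746*log(y + 4)/315 + 3499*log(y + 5)/880 + C

Factor the denominator: (y - 6)*(y - 5)*(y - 3)*(y + 4)*(y + 5).
Partial-fraction decomposition: 3499/(880*(y + 5)) - 746/(315*(y + 4)) + 379/(336*(y - 3)) - 2959/(180*(y - 5)) + 3086/(165*(y - 6)).
Integrate each term: A/(y−a) contributes A·log|y−a|.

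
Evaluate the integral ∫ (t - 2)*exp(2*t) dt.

(2*t - 5)*exp(2*t)/4 + C

Use integration by parts with u = t - 2, dv = exp(2*t) dt, so v = exp(2*t)/2.
Apply parts 1 times (tabular method): alternate signs, differentiate u down to 0, integrate dv up.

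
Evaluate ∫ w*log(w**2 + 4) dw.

Let u = w**2 + 4, so du = (2*w) dw.
The integral becomes (1/2)·∫ log(u) du; integrate by parts with u′=log(u), dv′=du.

w**2*log(w**2 + 4)/2 - w**2/2 + 2*log(w**2 + 4) + C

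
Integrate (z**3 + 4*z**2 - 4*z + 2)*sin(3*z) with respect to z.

-z**3*cos(3*z)/3 + z**2*sin(3*z)/3 - 4*z**2*cos(3*z)/3 + 8*z*sin(3*z)/9 + 14*z*cos(3*z)/9 - 14*sin(3*z)/27 - 10*cos(3*z)/27 + C

Use integration by parts with u = z**3 + 4*z**2 - 4*z + 2, dv = sin(3*z) dz, so v = -cos(3*z)/3.
Apply parts 3 times (tabular method): alternate signs, differentiate u down to 0, integrate dv up.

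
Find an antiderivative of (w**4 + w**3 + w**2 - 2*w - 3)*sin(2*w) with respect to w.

-w**4*cos(2*w)/2 + w**3*sin(2*w) - w**3*cos(2*w)/2 + 3*w**2*sin(2*w)/4 + w**2*cos(2*w) - w*sin(2*w) + 7*w*cos(2*w)/4 - 7*sin(2*w)/8 + cos(2*w) + C

Use integration by parts with u = w**4 + w**3 + w**2 - 2*w - 3, dv = sin(2*w) dw, so v = -cos(2*w)/2.
Apply parts 4 times (tabular method): alternate signs, differentiate u down to 0, integrate dv up.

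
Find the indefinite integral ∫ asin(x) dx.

x*asin(x) + sqrt(-x**2 + 1) + C

Use integration by parts with u = arcsin(x), dv = dx.
Then du = 1/sqrt(-x**2 + 1) dx.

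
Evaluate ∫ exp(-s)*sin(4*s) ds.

Let I denote the integral. Integrate by parts with u = sin(4*s), dv = exp(-s) ds, so v = -exp(-s): I = -exp(-s)*sin(4*s) + 4·∫ exp(-s)*cos(4*s) ds.
Apply parts again with u = cos(4*s), dv = exp(-s) ds: ∫ exp(-s)*cos(4*s) ds = -exp(-s)*cos(4*s) − 4·I. Substituting back brings back I: I = -exp(-s)*sin(4*s) - 4*exp(-s)*cos(4*s) − 16·I.
Solving for I: (1 + 16)·I equals the remaining terms, so I = (1/17)·(-exp(-s)*sin(4*s) - 4*exp(-s)*cos(4*s)).

-exp(-s)*sin(4*s)/17 - 4*exp(-s)*cos(4*s)/17 + C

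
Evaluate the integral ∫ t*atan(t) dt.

Use integration by parts with u = arctan(t), dv = t dt.
Then du = 1/(t**2 + 1) dt.

t**2*atan(t)/2 - t/2 + atan(t)/2 + C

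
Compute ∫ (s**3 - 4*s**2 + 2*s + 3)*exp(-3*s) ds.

Use integration by parts with u = s**3 - 4*s**2 + 2*s + 3, dv = exp(-3*s) ds, so v = -exp(-3*s)/3.
Apply parts 3 times (tabular method): alternate signs, differentiate u down to 0, integrate dv up.

(-s**3 + 3*s**2 - 3)*exp(-3*s)/3 + C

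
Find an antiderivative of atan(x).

Use integration by parts with u = arctan(x), dv = dx.
Then du = 1/(x**2 + 1) dx.

x*atan(x) - log(x**2 + 1)/2 + C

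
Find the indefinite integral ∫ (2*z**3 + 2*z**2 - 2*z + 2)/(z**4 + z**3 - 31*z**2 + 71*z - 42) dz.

Factor the denominator: (z - 3)*(z - 2)*(z - 1)*(z + 7).
Partial-fraction decomposition: 143/(180*(z + 7)) + 1/(4*(z - 1)) - 22/(9*(z - 2)) + 17/(5*(z - 3)).
Integrate each term: A/(z−a) contributes A·log|z−a|.

17*log(z - 3)/5 - 22*log(z - 2)/9 + log(z - 1)/4 + 143*log(z + 7)/180 + C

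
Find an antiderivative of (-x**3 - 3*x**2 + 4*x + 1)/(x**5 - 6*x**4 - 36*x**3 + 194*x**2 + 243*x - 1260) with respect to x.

-461*log(x - 7)/1440 + 95*log(x - 4)/189 - 41*log(x - 3)/192 + 11*log(x + 3)/840 + 31*log(x + 5)/1728 + C

Factor the denominator: (x - 7)*(x - 4)*(x - 3)*(x + 3)*(x + 5).
Partial-fraction decomposition: 31/(1728*(x + 5)) + 11/(840*(x + 3)) - 41/(192*(x - 3)) + 95/(189*(x - 4)) - 461/(1440*(x - 7)).
Integrate each term: A/(x−a) contributes A·log|x−a|.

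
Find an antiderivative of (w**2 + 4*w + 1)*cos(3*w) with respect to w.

w**2*sin(3*w)/3 + 4*w*sin(3*w)/3 + 2*w*cos(3*w)/9 + 7*sin(3*w)/27 + 4*cos(3*w)/9 + C

Use integration by parts with u = w**2 + 4*w + 1, dv = cos(3*w) dw, so v = sin(3*w)/3.
Apply parts 2 times (tabular method): alternate signs, differentiate u down to 0, integrate dv up.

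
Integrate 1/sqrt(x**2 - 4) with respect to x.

log(x + sqrt(x**2 - 4)) + C

Substitute x = 2·sec(θ), so dx = 2·sec(θ)*tan(θ) dθ and the radical becomes sqrt(x**2 - 4) = 2·tan(θ) by the Pythagorean identity.
Integrate the resulting trig expression in θ, then back-substitute sec(θ) = x/2, tan(θ) = sqrt(x**2 - 4)/2 (absorbing any constant into C).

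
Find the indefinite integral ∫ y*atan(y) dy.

y**2*atan(y)/2 - y/2 + atan(y)/2 + C

Use integration by parts with u = arctan(y), dv = y dy.
Then du = 1/(y**2 + 1) dy.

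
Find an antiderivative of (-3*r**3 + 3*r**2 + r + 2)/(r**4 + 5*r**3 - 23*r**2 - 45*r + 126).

-49*log(r - 3)/60 + 8*log(r - 2)/45 + 107*log(r + 3)/120 - 1171*log(r + 7)/360 + C

Factor the denominator: (r - 3)*(r - 2)*(r + 3)*(r + 7).
Partial-fraction decomposition: -1171/(360*(r + 7)) + 107/(120*(r + 3)) + 8/(45*(r - 2)) - 49/(60*(r - 3)).
Integrate each term: A/(r−a) contributes A·log|r−a|.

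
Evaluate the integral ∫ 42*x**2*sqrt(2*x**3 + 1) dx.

14*(2*x**3 + 1)**(3/2)/3 + C

Let u = 2*x**3 + 1, so du = (6*x**2) dx.
Rewriting, the integral becomes 7·∫ √u du = 7·(2/3)u^(3/2).
Substituting back, u = 2*x**3 + 1.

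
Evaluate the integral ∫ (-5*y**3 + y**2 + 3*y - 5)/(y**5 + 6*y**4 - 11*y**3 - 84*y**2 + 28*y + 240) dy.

-61*log(y - 3)/140 + 5*log(y - 2)/24 + 11*log(y + 2)/40 - 319*log(y + 4)/84 + 15*log(y + 5)/4 + C

Factor the denominator: (y - 3)*(y - 2)*(y + 2)*(y + 4)*(y + 5).
Partial-fraction decomposition: 15/(4*(y + 5)) - 319/(84*(y + 4)) + 11/(40*(y + 2)) + 5/(24*(y - 2)) - 61/(140*(y - 3)).
Integrate each term: A/(y−a) contributes A·log|y−a|.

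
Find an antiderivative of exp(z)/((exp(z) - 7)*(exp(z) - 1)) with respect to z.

log(exp(z) - 7)/6 - log(exp(z) - 1)/6 + C

Let u = e^z, du = e^z dz.
The integral becomes ∫ du/((u-7)(u-1)); decompose into partial fractions.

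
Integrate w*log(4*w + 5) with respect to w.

Use integration by parts with u = log(4*w + 5), dv = w dw.
Then du = 4/(4*w + 5) dw and v = w**2/2.

w**2*log(4*w + 5)/2 - w**2/4 + 5*w/8 - 25*log(4*w + 5)/32 + C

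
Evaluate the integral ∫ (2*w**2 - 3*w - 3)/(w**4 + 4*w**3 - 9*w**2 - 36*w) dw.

log(w)/12 + log(w - 3)/21 + 4*log(w + 3)/3 - 41*log(w + 4)/28 + C

Factor the denominator: w*(w - 3)*(w + 3)*(w + 4).
Partial-fraction decomposition: -41/(28*(w + 4)) + 4/(3*(w + 3)) + 1/(21*(w - 3)) + 1/(12*w).
Integrate each term: A/(w−a) contributes A·log|w−a|.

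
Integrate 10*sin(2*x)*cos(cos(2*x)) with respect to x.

Let u = cos(2*x), so du = (-2*sin(2*x)) dx.
Rewriting, the integral becomes -5·∫ cos(u) du = -5·sin(u).
Substituting back, u = cos(2*x).

-5*sin(cos(2*x)) + C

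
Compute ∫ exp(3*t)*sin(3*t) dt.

Let I denote the integral. Integrate by parts with u = sin(3*t), dv = exp(3*t) dt, so v = exp(3*t)/3: I = exp(3*t)*sin(3*t)/3 − ∫ exp(3*t)*cos(3*t) dt.
Apply parts again with u = cos(3*t), dv = exp(3*t) dt: ∫ exp(3*t)*cos(3*t) dt = exp(3*t)*cos(3*t)/3 + I. Substituting back brings back I: I = exp(3*t)*sin(3*t)/3 - exp(3*t)*cos(3*t)/3 − I.
Solving for I: (1 + 1)·I equals the remaining terms, so I = (1/2)·(exp(3*t)*sin(3*t)/3 - exp(3*t)*cos(3*t)/3).

exp(3*t)*sin(3*t)/6 - exp(3*t)*cos(3*t)/6 + C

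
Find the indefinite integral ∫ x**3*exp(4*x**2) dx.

Let u = x², du = 2x dx; rewrite as (1/2)∫ u^1·exp(4u) du.
Now integrate by parts 1 time.

(4*x**2 - 1)*exp(4*x**2)/32 + C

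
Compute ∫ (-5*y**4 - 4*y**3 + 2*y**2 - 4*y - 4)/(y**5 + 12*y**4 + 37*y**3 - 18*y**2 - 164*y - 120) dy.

Factor the denominator: (y - 2)*(y + 1)*(y + 2)*(y + 5)*(y + 6).
Partial-fraction decomposition: -1381/(40*(y + 6)) + 853/(28*(y + 5)) - 3/(4*(y + 2)) - 1/(60*(y + 1)) - 29/(168*(y - 2)).
Integrate each term: A/(y−a) contributes A·log|y−a|.

-29*log(y - 2)/168 - log(y + 1)/60 - 3*log(y + 2)/4 + 853*log(y + 5)/28 - 1381*log(y + 6)/40 + C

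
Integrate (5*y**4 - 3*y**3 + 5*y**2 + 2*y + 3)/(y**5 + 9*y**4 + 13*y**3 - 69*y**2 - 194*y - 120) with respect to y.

27*log(y - 3)/80 - 7*log(y + 1)/24 + 41*log(y + 2)/10 - 221*log(y + 4)/6 + 603*log(y + 5)/16 + C

Factor the denominator: (y - 3)*(y + 1)*(y + 2)*(y + 4)*(y + 5).
Partial-fraction decomposition: 603/(16*(y + 5)) - 221/(6*(y + 4)) + 41/(10*(y + 2)) - 7/(24*(y + 1)) + 27/(80*(y - 3)).
Integrate each term: A/(y−a) contributes A·log|y−a|.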